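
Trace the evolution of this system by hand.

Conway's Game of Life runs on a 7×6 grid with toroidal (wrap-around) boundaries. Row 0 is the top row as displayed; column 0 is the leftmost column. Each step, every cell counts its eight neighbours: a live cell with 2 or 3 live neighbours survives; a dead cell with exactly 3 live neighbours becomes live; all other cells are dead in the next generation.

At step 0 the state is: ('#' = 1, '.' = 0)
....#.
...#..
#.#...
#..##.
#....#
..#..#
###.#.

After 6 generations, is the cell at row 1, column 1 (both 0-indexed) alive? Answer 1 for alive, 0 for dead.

1

k=0  ....#.
...#..
#.#...
#..##.
#....#
..#..#
###.#.
k=1  .##.##
...#..
.##.##
#..##.
##.#..
..###.
###.#.
k=2  ....##
......
###..#
......
##....
....#.
#.....
k=3  .....#
.#..#.
##....
..#..#
......
##...#
....#.
k=4  ....##
.#...#
###..#
##....
.#...#
#....#
....#.
k=5  #...##
.##...
..#..#
......
.#...#
#...##
#...#.
k=6  #..##.
.####.
.##...
#.....
....##
.#..#.
.#.#..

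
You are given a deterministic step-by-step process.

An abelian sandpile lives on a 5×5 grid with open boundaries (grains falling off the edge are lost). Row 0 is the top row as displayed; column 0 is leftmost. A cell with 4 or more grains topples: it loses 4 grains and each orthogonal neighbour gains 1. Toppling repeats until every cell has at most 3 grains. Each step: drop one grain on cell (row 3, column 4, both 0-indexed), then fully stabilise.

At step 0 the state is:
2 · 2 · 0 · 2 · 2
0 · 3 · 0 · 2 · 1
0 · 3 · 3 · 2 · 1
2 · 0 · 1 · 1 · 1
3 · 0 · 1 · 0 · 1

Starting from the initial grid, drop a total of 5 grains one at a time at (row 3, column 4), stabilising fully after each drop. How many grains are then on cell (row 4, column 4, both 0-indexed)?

2

gen 0: 2 · 2 · 0 · 2 · 2
0 · 3 · 0 · 2 · 1
0 · 3 · 3 · 2 · 1
2 · 0 · 1 · 1 · 1
3 · 0 · 1 · 0 · 1
gen 1: 2 · 2 · 0 · 2 · 2
0 · 3 · 0 · 2 · 1
0 · 3 · 3 · 2 · 1
2 · 0 · 1 · 1 · 2
3 · 0 · 1 · 0 · 1
gen 2: 2 · 2 · 0 · 2 · 2
0 · 3 · 0 · 2 · 1
0 · 3 · 3 · 2 · 1
2 · 0 · 1 · 1 · 3
3 · 0 · 1 · 0 · 1
gen 3: 2 · 2 · 0 · 2 · 2
0 · 3 · 0 · 2 · 1
0 · 3 · 3 · 2 · 2
2 · 0 · 1 · 2 · 0
3 · 0 · 1 · 0 · 2
gen 4: 2 · 2 · 0 · 2 · 2
0 · 3 · 0 · 2 · 1
0 · 3 · 3 · 2 · 2
2 · 0 · 1 · 2 · 1
3 · 0 · 1 · 0 · 2
gen 5: 2 · 2 · 0 · 2 · 2
0 · 3 · 0 · 2 · 1
0 · 3 · 3 · 2 · 2
2 · 0 · 1 · 2 · 2
3 · 0 · 1 · 0 · 2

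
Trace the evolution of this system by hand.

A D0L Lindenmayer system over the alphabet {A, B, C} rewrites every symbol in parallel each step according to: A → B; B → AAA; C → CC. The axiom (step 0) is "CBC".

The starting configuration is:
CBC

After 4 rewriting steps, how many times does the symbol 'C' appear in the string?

32

step 0: CBC
step 1: CCAAACC
step 2: CCCCBBBCCCC
step 3: CCCCCCCCAAAAAAAAACCCCCCCC
step 4: CCCCCCCCCCCCCCCCBBBBBBBBBCCCCCCCCCCCCCCCC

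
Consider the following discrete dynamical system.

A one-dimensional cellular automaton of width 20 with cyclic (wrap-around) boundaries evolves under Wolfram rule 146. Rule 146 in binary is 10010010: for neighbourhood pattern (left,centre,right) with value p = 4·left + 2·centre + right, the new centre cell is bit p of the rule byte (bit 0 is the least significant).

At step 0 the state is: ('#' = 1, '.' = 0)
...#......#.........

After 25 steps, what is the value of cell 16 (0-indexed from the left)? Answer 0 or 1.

gen 0: ...#......#.........
gen 1: ..#.#....#.#........
gen 2: .#...#..#...#.......
gen 3: #.#.#.##.#.#.#......
gen 4: ..............#....#
gen 5: #............#.#..#.
gen 6: .#..........#...##..
gen 7: #.#........#.#.#..#.
gen 8: ...#......#.....##..
gen 9: ..#.#....#.#...#..#.
gen 10: .#...#..#...#.#.##.#
gen 11: ..#.#.##.#.#........
gen 12: .#..........#.......
gen 13: #.#........#.#......
gen 14: ...#......#...#....#
gen 15: #.#.#....#.#.#.#..#.
gen 16: .....#..#.......##..
gen 17: ....#.##.#.....#..#.
gen 18: ...#......#...#.##.#
gen 19: #.#.#....#.#.#......
gen 20: .....#..#.....#....#
gen 21: #...#.##.#...#.#..#.
gen 22: .#.#......#.#...##..
gen 23: #...#....#...#.#..#.
gen 24: .#.#.#..#.#.#...##..
gen 25: #.....##.....#.#..#.

0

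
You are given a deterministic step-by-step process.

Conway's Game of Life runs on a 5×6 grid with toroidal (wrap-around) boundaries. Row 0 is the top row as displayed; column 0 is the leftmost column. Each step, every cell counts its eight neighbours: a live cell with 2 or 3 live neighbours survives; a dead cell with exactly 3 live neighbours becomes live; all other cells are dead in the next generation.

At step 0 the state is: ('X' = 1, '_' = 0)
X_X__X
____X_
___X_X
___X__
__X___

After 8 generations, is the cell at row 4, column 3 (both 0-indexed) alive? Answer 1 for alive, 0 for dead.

1

k=0  X_X__X
____X_
___X_X
___X__
__X___
k=1  _X_X_X
X__XX_
___X__
__XXX_
_XXX__
k=2  _X___X
X__X_X
_____X
_X__X_
XX____
k=3  _XX_XX
_____X
_____X
_X___X
_XX__X
k=4  _XXXXX
_____X
____XX
_XX_XX
___X_X
k=5  __XX_X
__X___
___X__
__X___
______
k=6  __XX__
__X_X_
__XX__
______
__XX__
k=7  _X__X_
_X__X_
__XX__
______
__XX__
k=8  _X__X_
_X__X_
__XX__
______
__XX__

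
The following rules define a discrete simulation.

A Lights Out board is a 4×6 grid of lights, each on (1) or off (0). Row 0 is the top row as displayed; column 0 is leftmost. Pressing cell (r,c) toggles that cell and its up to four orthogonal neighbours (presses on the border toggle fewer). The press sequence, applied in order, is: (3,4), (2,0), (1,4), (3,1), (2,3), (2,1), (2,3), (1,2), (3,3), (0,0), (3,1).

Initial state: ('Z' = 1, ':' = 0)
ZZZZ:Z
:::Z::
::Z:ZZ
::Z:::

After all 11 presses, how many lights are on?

14

gen 0: ZZZZ:Z
:::Z::
::Z:ZZ
::Z:::
gen 1: ZZZZ:Z
:::Z::
::Z::Z
::ZZZZ
gen 2: ZZZZ:Z
Z::Z::
ZZZ::Z
Z:ZZZZ
gen 3: ZZZZZZ
Z:::ZZ
ZZZ:ZZ
Z:ZZZZ
gen 4: ZZZZZZ
Z:::ZZ
Z:Z:ZZ
:Z:ZZZ
gen 5: ZZZZZZ
Z::ZZZ
Z::Z:Z
:Z::ZZ
gen 6: ZZZZZZ
ZZ:ZZZ
:ZZZ:Z
::::ZZ
gen 7: ZZZZZZ
ZZ::ZZ
:Z::ZZ
:::ZZZ
gen 8: ZZ:ZZZ
Z:ZZZZ
:ZZ:ZZ
:::ZZZ
gen 9: ZZ:ZZZ
Z:ZZZZ
:ZZZZZ
::Z::Z
gen 10: :::ZZZ
::ZZZZ
:ZZZZZ
::Z::Z
gen 11: :::ZZZ
::ZZZZ
::ZZZZ
ZZ:::Z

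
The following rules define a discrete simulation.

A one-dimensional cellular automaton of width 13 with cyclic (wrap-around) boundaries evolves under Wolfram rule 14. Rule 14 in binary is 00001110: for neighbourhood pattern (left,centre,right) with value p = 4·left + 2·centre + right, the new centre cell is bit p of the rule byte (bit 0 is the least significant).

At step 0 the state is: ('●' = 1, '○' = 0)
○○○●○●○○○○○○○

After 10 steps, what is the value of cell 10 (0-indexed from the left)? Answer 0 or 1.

1

gen 0: ○○○●○●○○○○○○○
gen 1: ○○●●○●○○○○○○○
gen 2: ○●●○○●○○○○○○○
gen 3: ●●○○●●○○○○○○○
gen 4: ●○○●●○○○○○○○●
gen 5: ○○●●○○○○○○○●●
gen 6: ○●●○○○○○○○●●○
gen 7: ●●○○○○○○○●●○○
gen 8: ●○○○○○○○●●○○●
gen 9: ○○○○○○○●●○○●●
gen 10: ○○○○○○●●○○●●○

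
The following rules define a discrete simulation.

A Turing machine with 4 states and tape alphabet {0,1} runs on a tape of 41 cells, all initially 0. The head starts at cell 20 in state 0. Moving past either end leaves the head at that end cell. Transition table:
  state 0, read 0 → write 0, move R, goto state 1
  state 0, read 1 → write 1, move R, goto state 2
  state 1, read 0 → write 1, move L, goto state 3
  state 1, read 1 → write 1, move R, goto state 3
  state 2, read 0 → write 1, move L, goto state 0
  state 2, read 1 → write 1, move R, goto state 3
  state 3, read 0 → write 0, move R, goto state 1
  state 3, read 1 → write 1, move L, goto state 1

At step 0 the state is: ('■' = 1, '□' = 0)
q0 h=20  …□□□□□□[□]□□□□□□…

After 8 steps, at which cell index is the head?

24

[0] q0 h=20  …□□□□□□[□]□□□□□□…
[1] q1 h=21  …□□□□□□[□]□□□□□□…
[2] q3 h=20  …□□□□□□[□]■□□□□□…
[3] q1 h=21  …□□□□□□[■]□□□□□□…
[4] q3 h=22  …□□□□□■[□]□□□□□□…
[5] q1 h=23  …□□□□■□[□]□□□□□□…
[6] q3 h=22  …□□□□□■[□]■□□□□□…
[7] q1 h=23  …□□□□■□[■]□□□□□□…
[8] q3 h=24  …□□□■□■[□]□□□□□□…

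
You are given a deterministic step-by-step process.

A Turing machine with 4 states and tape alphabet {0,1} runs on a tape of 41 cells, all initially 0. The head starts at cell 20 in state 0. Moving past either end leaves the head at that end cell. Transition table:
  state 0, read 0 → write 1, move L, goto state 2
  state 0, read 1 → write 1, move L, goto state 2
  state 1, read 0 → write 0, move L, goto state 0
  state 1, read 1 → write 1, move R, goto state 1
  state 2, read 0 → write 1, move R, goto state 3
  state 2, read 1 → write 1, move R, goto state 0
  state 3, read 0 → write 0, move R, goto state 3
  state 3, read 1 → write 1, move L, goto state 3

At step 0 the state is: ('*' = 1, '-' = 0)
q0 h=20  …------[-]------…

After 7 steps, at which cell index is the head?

[0] q0 h=20  …------[-]------…
[1] q2 h=19  …------[-]*-----…
[2] q3 h=20  …-----*[*]------…
[3] q3 h=19  …------[*]*-----…
[4] q3 h=18  …------[-]**----…
[5] q3 h=19  …------[*]*-----…
[6] q3 h=18  …------[-]**----…
[7] q3 h=19  …------[*]*-----…

19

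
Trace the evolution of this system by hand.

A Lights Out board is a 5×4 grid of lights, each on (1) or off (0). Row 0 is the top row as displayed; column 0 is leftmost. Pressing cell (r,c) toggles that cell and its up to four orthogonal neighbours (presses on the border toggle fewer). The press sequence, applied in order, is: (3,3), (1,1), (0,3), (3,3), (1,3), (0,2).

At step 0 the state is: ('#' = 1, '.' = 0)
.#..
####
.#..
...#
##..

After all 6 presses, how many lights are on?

7

k=0  .#..
####
.#..
...#
##..
k=1  .#..
####
.#.#
..#.
##.#
k=2  ....
...#
...#
..#.
##.#
k=3  ..##
....
...#
..#.
##.#
k=4  ..##
....
....
...#
##..
k=5  ..#.
..##
...#
...#
##..
k=6  .#.#
...#
...#
...#
##..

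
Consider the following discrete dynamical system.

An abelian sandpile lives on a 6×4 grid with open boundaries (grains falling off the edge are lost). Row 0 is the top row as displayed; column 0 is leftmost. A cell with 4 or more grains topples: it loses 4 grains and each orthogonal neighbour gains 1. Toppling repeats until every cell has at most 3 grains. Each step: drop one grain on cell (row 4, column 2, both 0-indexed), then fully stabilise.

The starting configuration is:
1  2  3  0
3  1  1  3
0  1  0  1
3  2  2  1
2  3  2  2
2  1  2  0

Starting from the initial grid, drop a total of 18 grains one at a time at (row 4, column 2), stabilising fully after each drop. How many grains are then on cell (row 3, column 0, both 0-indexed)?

gen 0: 1  2  3  0
3  1  1  3
0  1  0  1
3  2  2  1
2  3  2  2
2  1  2  0
gen 1: 1  2  3  0
3  1  1  3
0  1  0  1
3  2  2  1
2  3  3  2
2  1  2  0
gen 2: 1  2  3  0
3  1  1  3
0  1  0  1
3  3  3  1
3  0  1  3
2  2  3  0
gen 3: 1  2  3  0
3  1  1  3
0  1  0  1
3  3  3  1
3  0  2  3
2  2  3  0
gen 4: 1  2  3  0
3  1  1  3
0  1  0  1
3  3  3  1
3  0  3  3
2  2  3  0
gen 5: 1  2  3  0
3  1  1  3
1  2  1  1
1  1  1  3
0  3  3  0
3  3  0  2
gen 6: 1  2  3  0
3  1  1  3
1  2  1  1
1  2  2  3
2  1  1  1
0  1  2  2
gen 7: 1  2  3  0
3  1  1  3
1  2  1  1
1  2  2  3
2  1  2  1
0  1  2  2
gen 8: 1  2  3  0
3  1  1  3
1  2  1  1
1  2  2  3
2  1  3  1
0  1  2  2
gen 9: 1  2  3  0
3  1  1  3
1  2  1  1
1  2  3  3
2  2  0  2
0  1  3  2
gen 10: 1  2  3  0
3  1  1  3
1  2  1  1
1  2  3  3
2  2  1  2
0  1  3  2
gen 11: 1  2  3  0
3  1  1  3
1  2  1  1
1  2  3  3
2  2  2  2
0  1  3  2
gen 12: 1  2  3  0
3  1  1  3
1  2  1  1
1  2  3  3
2  2  3  2
0  1  3  2
gen 13: 1  2  3  0
3  1  1  3
1  2  2  2
1  3  1  1
2  3  3  1
0  2  1  0
gen 14: 1  2  3  0
3  1  1  3
1  3  2  2
2  0  3  1
3  1  1  2
0  3  2  0
gen 15: 1  2  3  0
3  1  1  3
1  3  2  2
2  0  3  1
3  1  2  2
0  3  2  0
gen 16: 1  2  3  0
3  1  1  3
1  3  2  2
2  0  3  1
3  1  3  2
0  3  2  0
gen 17: 1  2  3  0
3  1  1  3
1  3  3  2
2  1  0  2
3  2  1  3
0  3  3  0
gen 18: 1  2  3  0
3  1  1  3
1  3  3  2
2  1  0  2
3  2  2  3
0  3  3  0

2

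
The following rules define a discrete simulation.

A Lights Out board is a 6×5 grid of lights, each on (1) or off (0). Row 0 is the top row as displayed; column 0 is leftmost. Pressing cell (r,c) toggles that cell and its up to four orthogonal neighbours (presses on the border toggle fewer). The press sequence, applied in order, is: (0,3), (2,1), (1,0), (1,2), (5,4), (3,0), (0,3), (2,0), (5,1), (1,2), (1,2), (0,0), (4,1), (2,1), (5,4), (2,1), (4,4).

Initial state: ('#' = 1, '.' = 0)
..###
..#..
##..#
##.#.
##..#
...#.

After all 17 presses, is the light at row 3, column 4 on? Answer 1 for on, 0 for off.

1

gen 0: ..###
..#..
##..#
##.#.
##..#
...#.
gen 1: .....
..##.
##..#
##.#.
##..#
...#.
gen 2: .....
.###.
..#.#
#..#.
##..#
...#.
gen 3: #....
#.##.
#.#.#
#..#.
##..#
...#.
gen 4: #.#..
##...
#...#
#..#.
##..#
...#.
gen 5: #.#..
##...
#...#
#..#.
##...
....#
gen 6: #.#..
##...
....#
.#.#.
.#...
....#
gen 7: #..##
##.#.
....#
.#.#.
.#...
....#
gen 8: #..##
.#.#.
##..#
##.#.
.#...
....#
gen 9: #..##
.#.#.
##..#
##.#.
.....
###.#
gen 10: #.###
..#..
###.#
##.#.
.....
###.#
gen 11: #..##
.#.#.
##..#
##.#.
.....
###.#
gen 12: .#.##
##.#.
##..#
##.#.
.....
###.#
gen 13: .#.##
##.#.
##..#
#..#.
###..
#.#.#
gen 14: .#.##
#..#.
..#.#
##.#.
###..
#.#.#
gen 15: .#.##
#..#.
..#.#
##.#.
###.#
#.##.
gen 16: .#.##
##.#.
##..#
#..#.
###.#
#.##.
gen 17: .#.##
##.#.
##..#
#..##
####.
#.###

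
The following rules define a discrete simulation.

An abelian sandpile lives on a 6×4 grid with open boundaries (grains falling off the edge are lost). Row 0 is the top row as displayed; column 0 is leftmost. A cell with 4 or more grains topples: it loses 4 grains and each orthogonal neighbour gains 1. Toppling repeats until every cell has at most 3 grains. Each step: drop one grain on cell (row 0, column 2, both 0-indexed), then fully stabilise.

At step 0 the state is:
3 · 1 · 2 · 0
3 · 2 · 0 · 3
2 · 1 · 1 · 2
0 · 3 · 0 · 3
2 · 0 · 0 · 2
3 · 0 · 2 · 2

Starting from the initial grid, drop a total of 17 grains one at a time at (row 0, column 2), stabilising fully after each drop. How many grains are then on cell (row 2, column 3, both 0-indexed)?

gen 0: 3 · 1 · 2 · 0
3 · 2 · 0 · 3
2 · 1 · 1 · 2
0 · 3 · 0 · 3
2 · 0 · 0 · 2
3 · 0 · 2 · 2
gen 1: 3 · 1 · 3 · 0
3 · 2 · 0 · 3
2 · 1 · 1 · 2
0 · 3 · 0 · 3
2 · 0 · 0 · 2
3 · 0 · 2 · 2
gen 2: 3 · 2 · 0 · 1
3 · 2 · 1 · 3
2 · 1 · 1 · 2
0 · 3 · 0 · 3
2 · 0 · 0 · 2
3 · 0 · 2 · 2
gen 3: 3 · 2 · 1 · 1
3 · 2 · 1 · 3
2 · 1 · 1 · 2
0 · 3 · 0 · 3
2 · 0 · 0 · 2
3 · 0 · 2 · 2
gen 4: 3 · 2 · 2 · 1
3 · 2 · 1 · 3
2 · 1 · 1 · 2
0 · 3 · 0 · 3
2 · 0 · 0 · 2
3 · 0 · 2 · 2
gen 5: 3 · 2 · 3 · 1
3 · 2 · 1 · 3
2 · 1 · 1 · 2
0 · 3 · 0 · 3
2 · 0 · 0 · 2
3 · 0 · 2 · 2
gen 6: 3 · 3 · 0 · 2
3 · 2 · 2 · 3
2 · 1 · 1 · 2
0 · 3 · 0 · 3
2 · 0 · 0 · 2
3 · 0 · 2 · 2
gen 7: 3 · 3 · 1 · 2
3 · 2 · 2 · 3
2 · 1 · 1 · 2
0 · 3 · 0 · 3
2 · 0 · 0 · 2
3 · 0 · 2 · 2
gen 8: 3 · 3 · 2 · 2
3 · 2 · 2 · 3
2 · 1 · 1 · 2
0 · 3 · 0 · 3
2 · 0 · 0 · 2
3 · 0 · 2 · 2
gen 9: 3 · 3 · 3 · 2
3 · 2 · 2 · 3
2 · 1 · 1 · 2
0 · 3 · 0 · 3
2 · 0 · 0 · 2
3 · 0 · 2 · 2
gen 10: 1 · 2 · 3 · 0
1 · 1 · 1 · 1
3 · 2 · 2 · 3
0 · 3 · 0 · 3
2 · 0 · 0 · 2
3 · 0 · 2 · 2
gen 11: 1 · 3 · 0 · 1
1 · 1 · 2 · 1
3 · 2 · 2 · 3
0 · 3 · 0 · 3
2 · 0 · 0 · 2
3 · 0 · 2 · 2
gen 12: 1 · 3 · 1 · 1
1 · 1 · 2 · 1
3 · 2 · 2 · 3
0 · 3 · 0 · 3
2 · 0 · 0 · 2
3 · 0 · 2 · 2
gen 13: 1 · 3 · 2 · 1
1 · 1 · 2 · 1
3 · 2 · 2 · 3
0 · 3 · 0 · 3
2 · 0 · 0 · 2
3 · 0 · 2 · 2
gen 14: 1 · 3 · 3 · 1
1 · 1 · 2 · 1
3 · 2 · 2 · 3
0 · 3 · 0 · 3
2 · 0 · 0 · 2
3 · 0 · 2 · 2
gen 15: 2 · 0 · 1 · 2
1 · 2 · 3 · 1
3 · 2 · 2 · 3
0 · 3 · 0 · 3
2 · 0 · 0 · 2
3 · 0 · 2 · 2
gen 16: 2 · 0 · 2 · 2
1 · 2 · 3 · 1
3 · 2 · 2 · 3
0 · 3 · 0 · 3
2 · 0 · 0 · 2
3 · 0 · 2 · 2
gen 17: 2 · 0 · 3 · 2
1 · 2 · 3 · 1
3 · 2 · 2 · 3
0 · 3 · 0 · 3
2 · 0 · 0 · 2
3 · 0 · 2 · 2

3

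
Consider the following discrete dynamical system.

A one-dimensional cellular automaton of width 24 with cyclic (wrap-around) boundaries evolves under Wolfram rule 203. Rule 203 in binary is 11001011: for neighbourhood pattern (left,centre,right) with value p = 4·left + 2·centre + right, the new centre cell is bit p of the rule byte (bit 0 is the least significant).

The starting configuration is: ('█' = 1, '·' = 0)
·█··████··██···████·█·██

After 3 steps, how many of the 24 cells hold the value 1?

20

[0] ·█··████··██···████·█·██
[1] ···█████·███·██████···██
[2] ·███████·███·██████·████
[3] ·███████·███·██████·████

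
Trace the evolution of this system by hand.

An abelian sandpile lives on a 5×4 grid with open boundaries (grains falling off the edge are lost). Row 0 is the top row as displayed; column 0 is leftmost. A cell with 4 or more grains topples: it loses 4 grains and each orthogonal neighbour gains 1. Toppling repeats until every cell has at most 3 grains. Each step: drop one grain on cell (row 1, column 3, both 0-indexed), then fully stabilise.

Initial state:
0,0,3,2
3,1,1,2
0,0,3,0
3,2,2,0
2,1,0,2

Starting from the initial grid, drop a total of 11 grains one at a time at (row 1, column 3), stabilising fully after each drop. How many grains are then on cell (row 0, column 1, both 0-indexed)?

1

t=0: 0,0,3,2
3,1,1,2
0,0,3,0
3,2,2,0
2,1,0,2
t=1: 0,0,3,2
3,1,1,3
0,0,3,0
3,2,2,0
2,1,0,2
t=2: 0,0,3,3
3,1,2,0
0,0,3,1
3,2,2,0
2,1,0,2
t=3: 0,0,3,3
3,1,2,1
0,0,3,1
3,2,2,0
2,1,0,2
t=4: 0,0,3,3
3,1,2,2
0,0,3,1
3,2,2,0
2,1,0,2
t=5: 0,0,3,3
3,1,2,3
0,0,3,1
3,2,2,0
2,1,0,2
t=6: 0,1,1,1
3,2,1,2
0,1,0,3
3,2,3,0
2,1,0,2
t=7: 0,1,1,1
3,2,1,3
0,1,0,3
3,2,3,0
2,1,0,2
t=8: 0,1,1,2
3,2,2,1
0,1,1,0
3,2,3,1
2,1,0,2
t=9: 0,1,1,2
3,2,2,2
0,1,1,0
3,2,3,1
2,1,0,2
t=10: 0,1,1,2
3,2,2,3
0,1,1,0
3,2,3,1
2,1,0,2
t=11: 0,1,1,3
3,2,3,0
0,1,1,1
3,2,3,1
2,1,0,2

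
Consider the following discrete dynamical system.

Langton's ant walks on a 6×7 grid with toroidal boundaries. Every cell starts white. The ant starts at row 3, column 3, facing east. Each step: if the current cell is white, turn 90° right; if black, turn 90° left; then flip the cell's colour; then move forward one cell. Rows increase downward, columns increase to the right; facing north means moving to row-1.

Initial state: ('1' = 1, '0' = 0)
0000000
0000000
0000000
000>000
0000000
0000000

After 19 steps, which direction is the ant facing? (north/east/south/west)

north

0) 0000000
0000000
0000000
000>000
0000000
0000000
1) 0000000
0000000
0000000
0001000
000v000
0000000
2) 0000000
0000000
0000000
0001000
00<1000
0000000
3) 0000000
0000000
0000000
00^1000
0011000
0000000
4) 0000000
0000000
0000000
001>000
0011000
0000000
5) 0000000
0000000
000^000
0010000
0011000
0000000
6) 0000000
0000000
0001>00
0010000
0011000
0000000
7) 0000000
0000000
0001100
0010v00
0011000
0000000
8) 0000000
0000000
0001100
001<100
0011000
0000000
9) 0000000
0000000
000^100
0011100
0011000
0000000
10) 0000000
0000000
00<0100
0011100
0011000
0000000
11) 0000000
00^0000
0010100
0011100
0011000
0000000
12) 0000000
001>000
0010100
0011100
0011000
0000000
13) 0000000
0011000
001v100
0011100
0011000
0000000
14) 0000000
0011000
00<1100
0011100
0011000
0000000
15) 0000000
0011000
0001100
00v1100
0011000
0000000
16) 0000000
0011000
0001100
000>100
0011000
0000000
17) 0000000
0011000
000^100
0000100
0011000
0000000
18) 0000000
0011000
00<0100
0000100
0011000
0000000
19) 0000000
00^1000
0010100
0000100
0011000
0000000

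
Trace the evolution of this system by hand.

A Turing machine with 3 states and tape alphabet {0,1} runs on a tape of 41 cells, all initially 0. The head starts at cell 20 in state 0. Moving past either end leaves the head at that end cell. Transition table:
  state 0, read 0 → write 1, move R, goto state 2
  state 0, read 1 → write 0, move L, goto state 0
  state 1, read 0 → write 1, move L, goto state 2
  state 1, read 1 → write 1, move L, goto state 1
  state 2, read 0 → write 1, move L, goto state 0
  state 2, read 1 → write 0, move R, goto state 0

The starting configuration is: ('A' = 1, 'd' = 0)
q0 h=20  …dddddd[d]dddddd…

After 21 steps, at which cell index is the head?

[0] q0 h=20  …dddddd[d]dddddd…
[1] q2 h=21  …dddddA[d]dddddd…
[2] q0 h=20  …dddddd[A]Addddd…
[3] q0 h=19  …dddddd[d]dAdddd…
[4] q2 h=20  …dddddA[d]Addddd…
[5] q0 h=19  …dddddd[A]AAdddd…
[6] q0 h=18  …dddddd[d]dAAddd…
[7] q2 h=19  …dddddA[d]AAdddd…
[8] q0 h=18  …dddddd[A]AAAddd…
[9] q0 h=17  …dddddd[d]dAAAdd…
[10] q2 h=18  …dddddA[d]AAAddd…
[11] q0 h=17  …dddddd[A]AAAAdd…
[12] q0 h=16  …dddddd[d]dAAAAd…
[13] q2 h=17  …dddddA[d]AAAAdd…
[14] q0 h=16  …dddddd[A]AAAAAd…
[15] q0 h=15  …dddddd[d]dAAAAA…
[16] q2 h=16  …dddddA[d]AAAAAd…
[17] q0 h=15  …dddddd[A]AAAAAA…
[18] q0 h=14  …dddddd[d]dAAAAA…
[19] q2 h=15  …dddddA[d]AAAAAA…
[20] q0 h=14  …dddddd[A]AAAAAA…
[21] q0 h=13  …dddddd[d]dAAAAA…

13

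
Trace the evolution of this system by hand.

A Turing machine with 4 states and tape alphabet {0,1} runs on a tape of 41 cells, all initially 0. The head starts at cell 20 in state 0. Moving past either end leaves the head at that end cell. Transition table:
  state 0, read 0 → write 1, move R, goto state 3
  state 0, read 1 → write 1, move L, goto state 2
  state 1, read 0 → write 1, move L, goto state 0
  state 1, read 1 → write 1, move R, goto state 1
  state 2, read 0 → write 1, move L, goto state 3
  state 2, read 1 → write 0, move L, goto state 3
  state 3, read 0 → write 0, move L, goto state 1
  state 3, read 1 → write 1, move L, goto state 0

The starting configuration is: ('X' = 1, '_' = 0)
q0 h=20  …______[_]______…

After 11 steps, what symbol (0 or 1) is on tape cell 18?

0

[0] q0 h=20  …______[_]______…
[1] q3 h=21  …_____X[_]______…
[2] q1 h=20  …______[X]______…
[3] q1 h=21  …_____X[_]______…
[4] q0 h=20  …______[X]X_____…
[5] q2 h=19  …______[_]XX____…
[6] q3 h=18  …______[_]XXX___…
[7] q1 h=17  …______[_]_XXX__…
[8] q0 h=16  …______[_]X_XXX_…
[9] q3 h=17  …_____X[X]_XXX__…
[10] q0 h=16  …______[X]X_XXX_…
[11] q2 h=15  …______[_]XX_XXX…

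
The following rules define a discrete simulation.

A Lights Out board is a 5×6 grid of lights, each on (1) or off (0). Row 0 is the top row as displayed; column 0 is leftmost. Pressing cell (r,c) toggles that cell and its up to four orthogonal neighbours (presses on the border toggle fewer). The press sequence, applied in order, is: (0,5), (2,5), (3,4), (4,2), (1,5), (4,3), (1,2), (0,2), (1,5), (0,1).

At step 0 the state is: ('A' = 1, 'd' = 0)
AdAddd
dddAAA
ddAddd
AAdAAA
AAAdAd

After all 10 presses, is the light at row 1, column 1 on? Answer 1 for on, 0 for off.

0

t=0: AdAddd
dddAAA
ddAddd
AAdAAA
AAAdAd
t=1: AdAdAA
dddAAd
ddAddd
AAdAAA
AAAdAd
t=2: AdAdAA
dddAAA
ddAdAA
AAdAAd
AAAdAd
t=3: AdAdAA
dddAAA
ddAddA
AAdddA
AAAddd
t=4: AdAdAA
dddAAA
ddAddA
AAAddA
AddAdd
t=5: AdAdAd
dddAdd
ddAddd
AAAddA
AddAdd
t=6: AdAdAd
dddAdd
ddAddd
AAAAdA
AdAdAd
t=7: AdddAd
dAAddd
dddddd
AAAAdA
AdAdAd
t=8: AAAAAd
dAdddd
dddddd
AAAAdA
AdAdAd
t=9: AAAAAA
dAddAA
dddddA
AAAAdA
AdAdAd
t=10: dddAAA
ddddAA
dddddA
AAAAdA
AdAdAd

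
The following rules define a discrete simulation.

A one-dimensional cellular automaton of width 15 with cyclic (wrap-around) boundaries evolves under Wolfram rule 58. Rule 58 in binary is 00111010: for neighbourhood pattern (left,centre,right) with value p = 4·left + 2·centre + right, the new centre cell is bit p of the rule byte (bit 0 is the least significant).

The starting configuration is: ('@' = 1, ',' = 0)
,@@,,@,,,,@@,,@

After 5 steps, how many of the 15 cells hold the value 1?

9

[0] ,@@,,@,,,,@@,,@
[1] @@,@@,@,,@@,@@,
[2] @,@@,@,@@@,@@,@
[3] ,@@,@,@@,,@@,@@
[4] @@,@,@@,@@@,@@,
[5] @,@,@@,@@,,@@,@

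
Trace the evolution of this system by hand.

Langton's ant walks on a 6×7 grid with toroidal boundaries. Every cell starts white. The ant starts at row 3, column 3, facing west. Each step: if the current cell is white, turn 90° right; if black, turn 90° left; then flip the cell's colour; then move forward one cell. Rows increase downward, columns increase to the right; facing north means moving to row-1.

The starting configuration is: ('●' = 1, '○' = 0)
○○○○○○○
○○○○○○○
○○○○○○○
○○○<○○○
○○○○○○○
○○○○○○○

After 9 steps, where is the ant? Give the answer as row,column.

4,3

gen 0: ○○○○○○○
○○○○○○○
○○○○○○○
○○○<○○○
○○○○○○○
○○○○○○○
gen 1: ○○○○○○○
○○○○○○○
○○○^○○○
○○○●○○○
○○○○○○○
○○○○○○○
gen 2: ○○○○○○○
○○○○○○○
○○○●>○○
○○○●○○○
○○○○○○○
○○○○○○○
gen 3: ○○○○○○○
○○○○○○○
○○○●●○○
○○○●v○○
○○○○○○○
○○○○○○○
gen 4: ○○○○○○○
○○○○○○○
○○○●●○○
○○○<●○○
○○○○○○○
○○○○○○○
gen 5: ○○○○○○○
○○○○○○○
○○○●●○○
○○○○●○○
○○○v○○○
○○○○○○○
gen 6: ○○○○○○○
○○○○○○○
○○○●●○○
○○○○●○○
○○<●○○○
○○○○○○○
gen 7: ○○○○○○○
○○○○○○○
○○○●●○○
○○^○●○○
○○●●○○○
○○○○○○○
gen 8: ○○○○○○○
○○○○○○○
○○○●●○○
○○●>●○○
○○●●○○○
○○○○○○○
gen 9: ○○○○○○○
○○○○○○○
○○○●●○○
○○●●●○○
○○●v○○○
○○○○○○○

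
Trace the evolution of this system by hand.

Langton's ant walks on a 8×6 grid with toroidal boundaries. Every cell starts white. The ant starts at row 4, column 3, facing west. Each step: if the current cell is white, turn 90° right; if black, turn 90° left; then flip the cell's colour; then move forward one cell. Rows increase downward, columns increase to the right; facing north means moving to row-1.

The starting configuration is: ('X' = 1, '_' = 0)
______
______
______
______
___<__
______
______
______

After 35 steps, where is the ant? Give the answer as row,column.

[0] ______
______
______
______
___<__
______
______
______
[1] ______
______
______
___^__
___X__
______
______
______
[2] ______
______
______
___X>_
___X__
______
______
______
[3] ______
______
______
___XX_
___Xv_
______
______
______
[4] ______
______
______
___XX_
___<X_
______
______
______
[5] ______
______
______
___XX_
____X_
___v__
______
______
[6] ______
______
______
___XX_
____X_
__<X__
______
______
[7] ______
______
______
___XX_
__^_X_
__XX__
______
______
[8] ______
______
______
___XX_
__X>X_
__XX__
______
______
[9] ______
______
______
___XX_
__XXX_
__Xv__
______
______
[10] ______
______
______
___XX_
__XXX_
__X_>_
______
______
[11] ______
______
______
___XX_
__XXX_
__X_X_
____v_
______
[12] ______
______
______
___XX_
__XXX_
__X_X_
___<X_
______
[13] ______
______
______
___XX_
__XXX_
__X^X_
___XX_
______
[14] ______
______
______
___XX_
__XXX_
__XX>_
___XX_
______
[15] ______
______
______
___XX_
__XX^_
__XX__
___XX_
______
[16] ______
______
______
___XX_
__X<__
__XX__
___XX_
______
[17] ______
______
______
___XX_
__X___
__Xv__
___XX_
______
[18] ______
______
______
___XX_
__X___
__X_>_
___XX_
______
[19] ______
______
______
___XX_
__X___
__X_X_
___Xv_
______
[20] ______
______
______
___XX_
__X___
__X_X_
___X_>
______
[21] ______
______
______
___XX_
__X___
__X_X_
___X_X
_____v
[22] ______
______
______
___XX_
__X___
__X_X_
___X_X
____<X
[23] ______
______
______
___XX_
__X___
__X_X_
___X^X
____XX
[24] ______
______
______
___XX_
__X___
__X_X_
___XX>
____XX
[25] ______
______
______
___XX_
__X___
__X_X^
___XX_
____XX
[26] ______
______
______
___XX_
__X___
>_X_XX
___XX_
____XX
[27] ______
______
______
___XX_
__X___
X_X_XX
v__XX_
____XX
[28] ______
______
______
___XX_
__X___
X_X_XX
X__XX<
____XX
[29] ______
______
______
___XX_
__X___
X_X_X^
X__XXX
____XX
[30] ______
______
______
___XX_
__X___
X_X_<_
X__XXX
____XX
[31] ______
______
______
___XX_
__X___
X_X___
X__XvX
____XX
[32] ______
______
______
___XX_
__X___
X_X___
X__X_>
____XX
[33] ______
______
______
___XX_
__X___
X_X__^
X__X__
____XX
[34] ______
______
______
___XX_
__X___
>_X__X
X__X__
____XX
[35] ______
______
______
___XX_
^_X___
__X__X
X__X__
____XX

4,0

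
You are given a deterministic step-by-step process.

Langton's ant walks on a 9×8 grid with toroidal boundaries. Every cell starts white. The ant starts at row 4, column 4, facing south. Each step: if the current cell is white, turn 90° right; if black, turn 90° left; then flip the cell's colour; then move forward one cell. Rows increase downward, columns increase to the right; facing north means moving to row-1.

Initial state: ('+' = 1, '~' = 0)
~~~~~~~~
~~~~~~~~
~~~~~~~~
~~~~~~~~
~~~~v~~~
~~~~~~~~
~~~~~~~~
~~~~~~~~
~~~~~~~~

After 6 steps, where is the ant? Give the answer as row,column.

k=0  ~~~~~~~~
~~~~~~~~
~~~~~~~~
~~~~~~~~
~~~~v~~~
~~~~~~~~
~~~~~~~~
~~~~~~~~
~~~~~~~~
k=1  ~~~~~~~~
~~~~~~~~
~~~~~~~~
~~~~~~~~
~~~<+~~~
~~~~~~~~
~~~~~~~~
~~~~~~~~
~~~~~~~~
k=2  ~~~~~~~~
~~~~~~~~
~~~~~~~~
~~~^~~~~
~~~++~~~
~~~~~~~~
~~~~~~~~
~~~~~~~~
~~~~~~~~
k=3  ~~~~~~~~
~~~~~~~~
~~~~~~~~
~~~+>~~~
~~~++~~~
~~~~~~~~
~~~~~~~~
~~~~~~~~
~~~~~~~~
k=4  ~~~~~~~~
~~~~~~~~
~~~~~~~~
~~~++~~~
~~~+v~~~
~~~~~~~~
~~~~~~~~
~~~~~~~~
~~~~~~~~
k=5  ~~~~~~~~
~~~~~~~~
~~~~~~~~
~~~++~~~
~~~+~>~~
~~~~~~~~
~~~~~~~~
~~~~~~~~
~~~~~~~~
k=6  ~~~~~~~~
~~~~~~~~
~~~~~~~~
~~~++~~~
~~~+~+~~
~~~~~v~~
~~~~~~~~
~~~~~~~~
~~~~~~~~

5,5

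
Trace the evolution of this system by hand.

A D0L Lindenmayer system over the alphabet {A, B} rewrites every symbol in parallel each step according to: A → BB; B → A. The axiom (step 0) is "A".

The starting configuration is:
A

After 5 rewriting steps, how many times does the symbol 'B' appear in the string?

8

t=0: A
t=1: BB
t=2: AA
t=3: BBBB
t=4: AAAA
t=5: BBBBBBBB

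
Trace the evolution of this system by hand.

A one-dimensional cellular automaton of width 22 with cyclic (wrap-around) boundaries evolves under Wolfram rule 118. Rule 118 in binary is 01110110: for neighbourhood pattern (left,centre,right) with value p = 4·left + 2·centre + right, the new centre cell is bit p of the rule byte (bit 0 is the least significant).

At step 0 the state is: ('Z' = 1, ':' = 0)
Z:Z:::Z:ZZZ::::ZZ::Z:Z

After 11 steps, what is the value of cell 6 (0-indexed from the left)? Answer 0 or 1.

gen 0: Z:Z:::Z:ZZZ::::ZZ::Z:Z
gen 1: ZZZZ:ZZZ::ZZ::Z:ZZZZZ:
gen 2: :::ZZ::ZZZ:ZZZZZ::::ZZ
gen 3: Z:Z:ZZZ::ZZ::::ZZ::Z:Z
gen 4: ZZZZ::ZZZ:ZZ::Z:ZZZZZ:
gen 5: :::ZZZ::ZZ:ZZZZZ::::ZZ
gen 6: Z:Z::ZZZ:ZZ::::ZZ::Z:Z
gen 7: ZZZZZ::ZZ:ZZ::Z:ZZZZZ:
gen 8: ::::ZZZ:ZZ:ZZZZZ::::ZZ
gen 9: Z::Z::ZZ:ZZ::::ZZ::Z:Z
gen 10: ZZZZZZ:ZZ:ZZ::Z:ZZZZZ:
gen 11: :::::ZZ:ZZ:ZZZZZ::::ZZ

1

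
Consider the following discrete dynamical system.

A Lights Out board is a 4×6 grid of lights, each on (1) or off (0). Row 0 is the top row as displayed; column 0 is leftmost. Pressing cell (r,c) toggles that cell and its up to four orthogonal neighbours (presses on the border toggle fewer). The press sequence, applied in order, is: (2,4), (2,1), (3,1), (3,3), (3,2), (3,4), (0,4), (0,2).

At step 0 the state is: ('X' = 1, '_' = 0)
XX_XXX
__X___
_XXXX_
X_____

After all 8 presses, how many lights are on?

0) XX_XXX
__X___
_XXXX_
X_____
1) XX_XXX
__X_X_
_XX__X
X___X_
2) XX_XXX
_XX_X_
X____X
XX__X_
3) XX_XXX
_XX_X_
XX___X
__X_X_
4) XX_XXX
_XX_X_
XX_X_X
___X__
5) XX_XXX
_XX_X_
XXXX_X
_XX___
6) XX_XXX
_XX_X_
XXXXXX
_XXXXX
7) XX____
_XX___
XXXXXX
_XXXXX
8) X_XX__
_X____
XXXXXX
_XXXXX

15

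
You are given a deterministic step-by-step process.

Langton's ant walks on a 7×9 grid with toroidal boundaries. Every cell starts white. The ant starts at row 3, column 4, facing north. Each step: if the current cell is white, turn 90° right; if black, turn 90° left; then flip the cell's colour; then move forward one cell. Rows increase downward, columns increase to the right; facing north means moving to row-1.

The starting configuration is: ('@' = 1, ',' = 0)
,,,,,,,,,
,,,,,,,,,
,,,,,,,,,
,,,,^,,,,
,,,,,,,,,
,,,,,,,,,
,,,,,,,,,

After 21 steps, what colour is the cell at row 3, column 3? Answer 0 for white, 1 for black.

0) ,,,,,,,,,
,,,,,,,,,
,,,,,,,,,
,,,,^,,,,
,,,,,,,,,
,,,,,,,,,
,,,,,,,,,
1) ,,,,,,,,,
,,,,,,,,,
,,,,,,,,,
,,,,@>,,,
,,,,,,,,,
,,,,,,,,,
,,,,,,,,,
2) ,,,,,,,,,
,,,,,,,,,
,,,,,,,,,
,,,,@@,,,
,,,,,v,,,
,,,,,,,,,
,,,,,,,,,
3) ,,,,,,,,,
,,,,,,,,,
,,,,,,,,,
,,,,@@,,,
,,,,<@,,,
,,,,,,,,,
,,,,,,,,,
4) ,,,,,,,,,
,,,,,,,,,
,,,,,,,,,
,,,,^@,,,
,,,,@@,,,
,,,,,,,,,
,,,,,,,,,
5) ,,,,,,,,,
,,,,,,,,,
,,,,,,,,,
,,,<,@,,,
,,,,@@,,,
,,,,,,,,,
,,,,,,,,,
6) ,,,,,,,,,
,,,,,,,,,
,,,^,,,,,
,,,@,@,,,
,,,,@@,,,
,,,,,,,,,
,,,,,,,,,
7) ,,,,,,,,,
,,,,,,,,,
,,,@>,,,,
,,,@,@,,,
,,,,@@,,,
,,,,,,,,,
,,,,,,,,,
8) ,,,,,,,,,
,,,,,,,,,
,,,@@,,,,
,,,@v@,,,
,,,,@@,,,
,,,,,,,,,
,,,,,,,,,
9) ,,,,,,,,,
,,,,,,,,,
,,,@@,,,,
,,,<@@,,,
,,,,@@,,,
,,,,,,,,,
,,,,,,,,,
10) ,,,,,,,,,
,,,,,,,,,
,,,@@,,,,
,,,,@@,,,
,,,v@@,,,
,,,,,,,,,
,,,,,,,,,
11) ,,,,,,,,,
,,,,,,,,,
,,,@@,,,,
,,,,@@,,,
,,<@@@,,,
,,,,,,,,,
,,,,,,,,,
12) ,,,,,,,,,
,,,,,,,,,
,,,@@,,,,
,,^,@@,,,
,,@@@@,,,
,,,,,,,,,
,,,,,,,,,
13) ,,,,,,,,,
,,,,,,,,,
,,,@@,,,,
,,@>@@,,,
,,@@@@,,,
,,,,,,,,,
,,,,,,,,,
14) ,,,,,,,,,
,,,,,,,,,
,,,@@,,,,
,,@@@@,,,
,,@v@@,,,
,,,,,,,,,
,,,,,,,,,
15) ,,,,,,,,,
,,,,,,,,,
,,,@@,,,,
,,@@@@,,,
,,@,>@,,,
,,,,,,,,,
,,,,,,,,,
16) ,,,,,,,,,
,,,,,,,,,
,,,@@,,,,
,,@@^@,,,
,,@,,@,,,
,,,,,,,,,
,,,,,,,,,
17) ,,,,,,,,,
,,,,,,,,,
,,,@@,,,,
,,@<,@,,,
,,@,,@,,,
,,,,,,,,,
,,,,,,,,,
18) ,,,,,,,,,
,,,,,,,,,
,,,@@,,,,
,,@,,@,,,
,,@v,@,,,
,,,,,,,,,
,,,,,,,,,
19) ,,,,,,,,,
,,,,,,,,,
,,,@@,,,,
,,@,,@,,,
,,<@,@,,,
,,,,,,,,,
,,,,,,,,,
20) ,,,,,,,,,
,,,,,,,,,
,,,@@,,,,
,,@,,@,,,
,,,@,@,,,
,,v,,,,,,
,,,,,,,,,
21) ,,,,,,,,,
,,,,,,,,,
,,,@@,,,,
,,@,,@,,,
,,,@,@,,,
,<@,,,,,,
,,,,,,,,,

0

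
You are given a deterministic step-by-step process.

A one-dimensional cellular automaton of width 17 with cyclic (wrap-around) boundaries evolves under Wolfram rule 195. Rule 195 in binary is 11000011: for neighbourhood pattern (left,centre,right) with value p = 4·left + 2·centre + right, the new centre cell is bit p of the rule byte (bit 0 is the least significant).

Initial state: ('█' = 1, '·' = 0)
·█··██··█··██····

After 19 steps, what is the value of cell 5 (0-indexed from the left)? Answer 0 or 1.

t=0: ·█··██··█··██····
t=1: █··█·█·█··█·█·███
t=2: █·█······█·····██
t=3: █···█████··████·█
t=4: █·██·████·█·███··
t=5: ···█··███····██·█
t=6: ·██··█·██·███·█··
t=7: █·█·█···█··██···█
t=8: █·····██··█·█·██·
t=9: ··████·█·█·····█·
t=10: ██·███·····████··
t=11: ·█··██·████·███·█
t=12: ···█·█··███··██··
t=13: ███····█·██·█·█·█
t=14: ███·███···█······
t=15: ·██··██·██··█████
t=16: ··█·█·█··█·█·████
t=17: ·█······█·····███
t=18: ···█████··████·██
t=19: ·██·████·█·███··█

1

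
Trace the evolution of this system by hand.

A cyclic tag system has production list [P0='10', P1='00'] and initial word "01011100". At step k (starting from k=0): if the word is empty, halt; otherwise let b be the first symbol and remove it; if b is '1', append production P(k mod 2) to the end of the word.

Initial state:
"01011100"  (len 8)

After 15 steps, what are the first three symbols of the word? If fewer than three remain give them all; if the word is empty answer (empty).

010

[0] "01011100"  (len 8)
[1] "1011100"  (len 7)
[2] "01110000"  (len 8)
[3] "1110000"  (len 7)
[4] "11000000"  (len 8)
[5] "100000010"  (len 9)
[6] "0000001000"  (len 10)
[7] "000001000"  (len 9)
[8] "00001000"  (len 8)
[9] "0001000"  (len 7)
[10] "001000"  (len 6)
[11] "01000"  (len 5)
[12] "1000"  (len 4)
[13] "00010"  (len 5)
[14] "0010"  (len 4)
[15] "010"  (len 3)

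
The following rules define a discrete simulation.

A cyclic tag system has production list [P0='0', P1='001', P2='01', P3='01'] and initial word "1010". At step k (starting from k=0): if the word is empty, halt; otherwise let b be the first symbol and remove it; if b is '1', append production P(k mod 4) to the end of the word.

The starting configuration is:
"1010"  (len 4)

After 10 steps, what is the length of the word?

t=0: "1010"  (len 4)
t=1: "0100"  (len 4)
t=2: "100"  (len 3)
t=3: "0001"  (len 4)
t=4: "001"  (len 3)
t=5: "01"  (len 2)
t=6: "1"  (len 1)
t=7: "01"  (len 2)
t=8: "1"  (len 1)
t=9: "0"  (len 1)
t=10: (halted — word empty)

0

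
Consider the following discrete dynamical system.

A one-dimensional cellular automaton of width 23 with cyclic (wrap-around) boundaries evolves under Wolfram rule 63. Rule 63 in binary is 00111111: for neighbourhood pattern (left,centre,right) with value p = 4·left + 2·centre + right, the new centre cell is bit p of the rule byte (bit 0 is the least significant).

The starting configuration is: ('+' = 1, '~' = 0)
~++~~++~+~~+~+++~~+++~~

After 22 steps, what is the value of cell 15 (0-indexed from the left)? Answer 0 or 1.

step 0: ~++~~++~+~~+~+++~~+++~~
step 1: ++~+++~+++++++~~+++~~++
step 2: ~~++~~++~~~~~~+++~~+++~
step 3: +++~+++~+++++++~~+++~~+
step 4: ~~~++~~++~~~~~~+++~~+++
step 5: ++++~+++~+++++++~~+++~~
step 6: +~~~++~~++~~~~~~+++~~++
step 7: ~++++~+++~+++++++~~+++~
step 8: ++~~~++~~++~~~~~~+++~~+
step 9: ~~++++~+++~+++++++~~+++
step 10: +++~~~++~~++~~~~~~+++~~
step 11: +~~++++~+++~+++++++~~++
step 12: ~+++~~~++~~++~~~~~~+++~
step 13: ++~~++++~+++~+++++++~~+
step 14: ~~+++~~~++~~++~~~~~~+++
step 15: +++~~++++~+++~+++++++~~
step 16: +~~+++~~~++~~++~~~~~~++
step 17: ~+++~~++++~+++~+++++++~
step 18: ++~~+++~~~++~~++~~~~~~+
step 19: ~~+++~~++++~+++~+++++++
step 20: +++~~+++~~~++~~++~~~~~~
step 21: +~~+++~~++++~+++~++++++
step 22: ~+++~~+++~~~++~~++~~~~~

0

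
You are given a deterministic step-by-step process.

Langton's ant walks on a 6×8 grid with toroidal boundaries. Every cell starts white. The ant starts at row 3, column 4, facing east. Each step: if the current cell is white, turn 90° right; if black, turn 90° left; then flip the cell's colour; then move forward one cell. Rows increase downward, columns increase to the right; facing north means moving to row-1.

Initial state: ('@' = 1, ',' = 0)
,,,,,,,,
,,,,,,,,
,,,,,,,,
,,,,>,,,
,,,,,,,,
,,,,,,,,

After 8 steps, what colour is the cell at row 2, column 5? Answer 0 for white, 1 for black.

1

t=0: ,,,,,,,,
,,,,,,,,
,,,,,,,,
,,,,>,,,
,,,,,,,,
,,,,,,,,
t=1: ,,,,,,,,
,,,,,,,,
,,,,,,,,
,,,,@,,,
,,,,v,,,
,,,,,,,,
t=2: ,,,,,,,,
,,,,,,,,
,,,,,,,,
,,,,@,,,
,,,<@,,,
,,,,,,,,
t=3: ,,,,,,,,
,,,,,,,,
,,,,,,,,
,,,^@,,,
,,,@@,,,
,,,,,,,,
t=4: ,,,,,,,,
,,,,,,,,
,,,,,,,,
,,,@>,,,
,,,@@,,,
,,,,,,,,
t=5: ,,,,,,,,
,,,,,,,,
,,,,^,,,
,,,@,,,,
,,,@@,,,
,,,,,,,,
t=6: ,,,,,,,,
,,,,,,,,
,,,,@>,,
,,,@,,,,
,,,@@,,,
,,,,,,,,
t=7: ,,,,,,,,
,,,,,,,,
,,,,@@,,
,,,@,v,,
,,,@@,,,
,,,,,,,,
t=8: ,,,,,,,,
,,,,,,,,
,,,,@@,,
,,,@<@,,
,,,@@,,,
,,,,,,,,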